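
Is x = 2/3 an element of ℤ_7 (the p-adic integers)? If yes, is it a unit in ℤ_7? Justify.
x ∈ ℤ_7^× (unit); v_7(x) = 0

ℤ_7 = {x ∈ ℚ_7 : v_7(x) ≥ 0} and ℤ_7^× = {x ∈ ℤ_7 : v_7(x) = 0}. Here v_7(2/3) = v_7(num) − v_7(den) = 0; compare against these criteria.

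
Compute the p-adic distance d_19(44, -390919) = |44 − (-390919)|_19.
d_19(44, -390919) = 1/130321

Step 1 — x − y = 44 − (-390919) = 390963. Step 2 — v_19(390963) = 4 (factor: 390963 = (19^4 · 3); the sign does not affect v_p). Step 3 — |x − y|_19 = 19^{-4} = 1/130321.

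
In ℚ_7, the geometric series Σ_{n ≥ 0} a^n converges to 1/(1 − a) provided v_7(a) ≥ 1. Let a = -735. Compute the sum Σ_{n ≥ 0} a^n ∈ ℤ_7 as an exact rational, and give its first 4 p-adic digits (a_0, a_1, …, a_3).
Σ a^n = 1/(1 − a) = 1/736;  first 4 digits = (1, 0, 6, 4)

v_7(a) = 2 ≥ 1, so the series converges in ℤ_7 to 1/(1 − a) = 1/(1 − (-735)) = 1/736. Expand this rational in ℤ_7: compute digits iteratively via d_i = x_i mod 7, x_{i+1} = (x_i − d_i)/7. The first 4 digits are (1, 0, 6, 4).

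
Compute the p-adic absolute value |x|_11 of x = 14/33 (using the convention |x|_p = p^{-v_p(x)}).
|14/33|_11 = 11

Step 1 — compute v_11(x) by factoring powers of 11 out of the numerator and denominator: v_11(14/33) = -1. Step 2 — apply |x|_p = p^{-v_p(x)} = 11^{1} = 11.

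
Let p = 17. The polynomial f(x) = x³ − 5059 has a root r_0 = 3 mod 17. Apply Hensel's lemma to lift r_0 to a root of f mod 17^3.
r_2 = 275 (mod 4913)

Hensel: r_{i+1} = r_i − f(r_i)/f′(r_i) mod 17^{i+2}, where f′(x) = 3x². Iterate:
  r_0 = 3 (mod 17)
  r_1 = 275 (mod 289)
  r_2 = 275 (mod 4913)
Final: r = 275 with f(r) ≡ 0 mod 17^3.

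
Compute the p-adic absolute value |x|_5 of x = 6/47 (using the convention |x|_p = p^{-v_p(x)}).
|6/47|_5 = 1

Step 1 — compute v_5(x) by factoring powers of 5 out of the numerator and denominator: v_5(6/47) = 0. Step 2 — apply |x|_p = p^{-v_p(x)} = 5^{0} = 1.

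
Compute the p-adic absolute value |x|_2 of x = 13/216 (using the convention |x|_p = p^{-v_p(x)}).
|13/216|_2 = 8

Step 1 — compute v_2(x) by factoring powers of 2 out of the numerator and denominator: v_2(13/216) = -3. Step 2 — apply |x|_p = p^{-v_p(x)} = 2^{3} = 8.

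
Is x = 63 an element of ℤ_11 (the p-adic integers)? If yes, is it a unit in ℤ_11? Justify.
x ∈ ℤ_11^× (unit); v_11(x) = 0

ℤ_11 = {x ∈ ℚ_11 : v_11(x) ≥ 0} and ℤ_11^× = {x ∈ ℤ_11 : v_11(x) = 0}. Here v_11(63) = v_11(num) − v_11(den) = 0; compare against these criteria.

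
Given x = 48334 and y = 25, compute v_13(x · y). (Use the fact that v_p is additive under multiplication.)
v_13(1208350) = 3

v_p(x) = 3 (factor: 48334 = 13^3 · 22); v_p(y) = 0 (factor: 25 = 13^0 · 25). Additivity: v_p(xy) = v_p(x) + v_p(y) = 3 + 0 = 3. (Direct check: xy = 1208350 = 13^3 · (550).)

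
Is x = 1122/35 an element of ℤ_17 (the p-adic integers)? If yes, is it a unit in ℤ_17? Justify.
x ∈ ℤ_17 but not a unit; v_17(x) = 1 > 0

ℤ_17 = {x ∈ ℚ_17 : v_17(x) ≥ 0} and ℤ_17^× = {x ∈ ℤ_17 : v_17(x) = 0}. Here v_17(1122/35) = v_17(num) − v_17(den) = 1; compare against these criteria.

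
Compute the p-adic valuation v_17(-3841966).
v_17(-3841966) = 4

v_17(n) is the largest exponent k such that 17^k divides n. Factor out: -3841966 = -17^4 · 46. (Sign doesn't affect v_p.) So v_17(-3841966) = 4.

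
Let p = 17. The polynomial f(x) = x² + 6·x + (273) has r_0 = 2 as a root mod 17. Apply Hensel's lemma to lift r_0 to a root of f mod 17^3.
r_2 = 1447 (mod 4913)

Hensel: r_{i+1} = r_i − f(r_i)·(f′(r_i))^{-1} mod 17^{i+2}, f′(x) = 2x + 6. Iterate:
  r_0 = 2 (mod 17)
  r_1 = 2 (mod 289)
  r_2 = 1447 (mod 4913)
Final: r = 1447 satisfies f(r) ≡ 0 mod 17^3.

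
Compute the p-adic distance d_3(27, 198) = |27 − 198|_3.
d_3(27, 198) = 1/9

Step 1 — x − y = 27 − 198 = -171. Step 2 — v_3(-171) = 2 (factor: -171 = −(3^2 · 19); the sign does not affect v_p). Step 3 — |x − y|_3 = 3^{-2} = 1/9.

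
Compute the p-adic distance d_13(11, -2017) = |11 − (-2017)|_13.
d_13(11, -2017) = 1/169

Step 1 — x − y = 11 − (-2017) = 2028. Step 2 — v_13(2028) = 2 (factor: 2028 = (13^2 · 12); the sign does not affect v_p). Step 3 — |x − y|_13 = 13^{-2} = 1/169.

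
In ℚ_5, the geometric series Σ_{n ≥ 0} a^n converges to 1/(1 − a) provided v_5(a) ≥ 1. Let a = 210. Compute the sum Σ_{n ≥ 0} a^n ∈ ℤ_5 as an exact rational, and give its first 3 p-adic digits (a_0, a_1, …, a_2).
Σ a^n = 1/(1 − a) = -1/209;  first 3 digits = (1, 2, 2)

v_5(a) = 1 ≥ 1, so the series converges in ℤ_5 to 1/(1 − a) = 1/(1 − 210) = -1/209. Expand this rational in ℤ_5: compute digits iteratively via d_i = x_i mod 5, x_{i+1} = (x_i − d_i)/5. The first 3 digits are (1, 2, 2).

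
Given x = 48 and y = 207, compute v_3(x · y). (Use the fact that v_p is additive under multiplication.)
v_3(9936) = 3

v_p(x) = 1 (factor: 48 = 3^1 · 16); v_p(y) = 2 (factor: 207 = 3^2 · 23). Additivity: v_p(xy) = v_p(x) + v_p(y) = 1 + 2 = 3. (Direct check: xy = 9936 = 3^3 · (368).)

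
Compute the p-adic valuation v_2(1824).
v_2(1824) = 5

v_2(n) is the largest exponent k such that 2^k divides n. Factor out: 1824 = 2^5 · 57. (Sign doesn't affect v_p.) So v_2(1824) = 5.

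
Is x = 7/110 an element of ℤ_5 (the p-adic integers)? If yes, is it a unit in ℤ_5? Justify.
x ∉ ℤ_5 (v_5(x) = -1 < 0)

ℤ_5 = {x ∈ ℚ_5 : v_5(x) ≥ 0} and ℤ_5^× = {x ∈ ℤ_5 : v_5(x) = 0}. Here v_5(7/110) = v_5(num) − v_5(den) = -1; compare against these criteria.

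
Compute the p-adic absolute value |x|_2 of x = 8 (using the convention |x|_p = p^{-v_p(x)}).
|8|_2 = 1/8

Step 1 — compute v_2(x) by factoring powers of 2 out of the numerator and denominator: v_2(8) = 3. Step 2 — apply |x|_p = p^{-v_p(x)} = 2^{-3} = 1/8.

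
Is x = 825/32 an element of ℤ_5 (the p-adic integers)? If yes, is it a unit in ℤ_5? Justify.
x ∈ ℤ_5 but not a unit; v_5(x) = 2 > 0

ℤ_5 = {x ∈ ℚ_5 : v_5(x) ≥ 0} and ℤ_5^× = {x ∈ ℤ_5 : v_5(x) = 0}. Here v_5(825/32) = v_5(num) − v_5(den) = 2; compare against these criteria.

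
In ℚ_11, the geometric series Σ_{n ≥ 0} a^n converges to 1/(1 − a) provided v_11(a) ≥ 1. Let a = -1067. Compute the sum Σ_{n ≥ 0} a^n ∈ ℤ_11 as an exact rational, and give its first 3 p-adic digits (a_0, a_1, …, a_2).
Σ a^n = 1/(1 − a) = 1/1068;  first 3 digits = (1, 2, 6)

v_11(a) = 1 ≥ 1, so the series converges in ℤ_11 to 1/(1 − a) = 1/(1 − (-1067)) = 1/1068. Expand this rational in ℤ_11: compute digits iteratively via d_i = x_i mod 11, x_{i+1} = (x_i − d_i)/11. The first 3 digits are (1, 2, 6).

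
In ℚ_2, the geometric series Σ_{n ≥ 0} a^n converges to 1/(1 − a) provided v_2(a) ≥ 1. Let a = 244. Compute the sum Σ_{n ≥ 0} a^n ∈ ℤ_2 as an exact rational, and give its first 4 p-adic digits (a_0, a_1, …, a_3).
Σ a^n = 1/(1 − a) = -1/243;  first 4 digits = (1, 0, 1, 0)

v_2(a) = 2 ≥ 1, so the series converges in ℤ_2 to 1/(1 − a) = 1/(1 − 244) = -1/243. Expand this rational in ℤ_2: compute digits iteratively via d_i = x_i mod 2, x_{i+1} = (x_i − d_i)/2. The first 4 digits are (1, 0, 1, 0).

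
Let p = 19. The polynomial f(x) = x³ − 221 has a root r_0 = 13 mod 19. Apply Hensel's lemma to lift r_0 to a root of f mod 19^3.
r_2 = 4915 (mod 6859)

Hensel: r_{i+1} = r_i − f(r_i)/f′(r_i) mod 19^{i+2}, where f′(x) = 3x². Iterate:
  r_0 = 13 (mod 19)
  r_1 = 222 (mod 361)
  r_2 = 4915 (mod 6859)
Final: r = 4915 with f(r) ≡ 0 mod 19^3.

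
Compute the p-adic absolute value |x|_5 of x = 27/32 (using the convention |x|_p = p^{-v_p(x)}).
|27/32|_5 = 1

Step 1 — compute v_5(x) by factoring powers of 5 out of the numerator and denominator: v_5(27/32) = 0. Step 2 — apply |x|_p = p^{-v_p(x)} = 5^{0} = 1.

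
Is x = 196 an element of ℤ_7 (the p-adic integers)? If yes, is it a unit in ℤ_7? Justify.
x ∈ ℤ_7 but not a unit; v_7(x) = 2 > 0

ℤ_7 = {x ∈ ℚ_7 : v_7(x) ≥ 0} and ℤ_7^× = {x ∈ ℤ_7 : v_7(x) = 0}. Here v_7(196) = v_7(num) − v_7(den) = 2; compare against these criteria.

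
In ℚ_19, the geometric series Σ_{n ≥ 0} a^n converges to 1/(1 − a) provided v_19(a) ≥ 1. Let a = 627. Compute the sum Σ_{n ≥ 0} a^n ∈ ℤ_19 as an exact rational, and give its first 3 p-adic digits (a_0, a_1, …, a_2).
Σ a^n = 1/(1 − a) = -1/626;  first 3 digits = (1, 14, 7)

v_19(a) = 1 ≥ 1, so the series converges in ℤ_19 to 1/(1 − a) = 1/(1 − 627) = -1/626. Expand this rational in ℤ_19: compute digits iteratively via d_i = x_i mod 19, x_{i+1} = (x_i − d_i)/19. The first 3 digits are (1, 14, 7).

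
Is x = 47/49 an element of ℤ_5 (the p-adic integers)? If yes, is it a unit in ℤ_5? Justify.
x ∈ ℤ_5^× (unit); v_5(x) = 0

ℤ_5 = {x ∈ ℚ_5 : v_5(x) ≥ 0} and ℤ_5^× = {x ∈ ℤ_5 : v_5(x) = 0}. Here v_5(47/49) = v_5(num) − v_5(den) = 0; compare against these criteria.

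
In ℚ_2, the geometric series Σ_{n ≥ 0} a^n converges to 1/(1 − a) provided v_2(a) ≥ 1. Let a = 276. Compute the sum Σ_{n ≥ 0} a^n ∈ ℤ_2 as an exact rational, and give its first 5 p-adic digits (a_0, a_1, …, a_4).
Σ a^n = 1/(1 − a) = -1/275;  first 5 digits = (1, 0, 1, 0, 0)

v_2(a) = 2 ≥ 1, so the series converges in ℤ_2 to 1/(1 − a) = 1/(1 − 276) = -1/275. Expand this rational in ℤ_2: compute digits iteratively via d_i = x_i mod 2, x_{i+1} = (x_i − d_i)/2. The first 5 digits are (1, 0, 1, 0, 0).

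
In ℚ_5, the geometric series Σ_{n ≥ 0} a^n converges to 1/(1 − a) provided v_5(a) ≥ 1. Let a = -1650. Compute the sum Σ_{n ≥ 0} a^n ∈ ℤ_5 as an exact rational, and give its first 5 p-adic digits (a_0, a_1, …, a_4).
Σ a^n = 1/(1 − a) = 1/1651;  first 5 digits = (1, 0, 4, 1, 3)

v_5(a) = 2 ≥ 1, so the series converges in ℤ_5 to 1/(1 − a) = 1/(1 − (-1650)) = 1/1651. Expand this rational in ℤ_5: compute digits iteratively via d_i = x_i mod 5, x_{i+1} = (x_i − d_i)/5. The first 5 digits are (1, 0, 4, 1, 3).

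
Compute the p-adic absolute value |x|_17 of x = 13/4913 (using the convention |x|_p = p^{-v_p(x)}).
|13/4913|_17 = 4913

Step 1 — compute v_17(x) by factoring powers of 17 out of the numerator and denominator: v_17(13/4913) = -3. Step 2 — apply |x|_p = p^{-v_p(x)} = 17^{3} = 4913.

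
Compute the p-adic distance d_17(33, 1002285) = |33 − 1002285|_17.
d_17(33, 1002285) = 1/83521

Step 1 — x − y = 33 − 1002285 = -1002252. Step 2 — v_17(-1002252) = 4 (factor: -1002252 = −(17^4 · 12); the sign does not affect v_p). Step 3 — |x − y|_17 = 17^{-4} = 1/83521.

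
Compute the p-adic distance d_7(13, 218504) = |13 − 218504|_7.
d_7(13, 218504) = 1/16807

Step 1 — x − y = 13 − 218504 = -218491. Step 2 — v_7(-218491) = 5 (factor: -218491 = −(7^5 · 13); the sign does not affect v_p). Step 3 — |x − y|_7 = 7^{-5} = 1/16807.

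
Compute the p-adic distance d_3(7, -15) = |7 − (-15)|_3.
d_3(7, -15) = 1

Step 1 — x − y = 7 − (-15) = 22. Step 2 — v_3(22) = 0 (factor: 22 = (3^0 · 22); the sign does not affect v_p). Step 3 — |x − y|_3 = 3^{0} = 1.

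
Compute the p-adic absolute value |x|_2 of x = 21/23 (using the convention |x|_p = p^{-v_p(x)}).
|21/23|_2 = 1

Step 1 — compute v_2(x) by factoring powers of 2 out of the numerator and denominator: v_2(21/23) = 0. Step 2 — apply |x|_p = p^{-v_p(x)} = 2^{0} = 1.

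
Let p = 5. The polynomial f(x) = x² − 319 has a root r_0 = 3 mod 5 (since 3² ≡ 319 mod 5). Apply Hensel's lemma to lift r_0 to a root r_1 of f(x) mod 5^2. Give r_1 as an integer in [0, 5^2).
r_1 = 13 (mod 25)

Hensel's recurrence: r_{i+1} = r_i − f(r_i)·(f′(r_i))^{-1} mod 5^{i+2}, with f′(x) = 2x. Iterate:
  r_0 = 3 (mod 5)
  r_1 = 13 (mod 25)
Final: r_1 = 13, and one checks f(r_1) ≡ 0 mod 5^2.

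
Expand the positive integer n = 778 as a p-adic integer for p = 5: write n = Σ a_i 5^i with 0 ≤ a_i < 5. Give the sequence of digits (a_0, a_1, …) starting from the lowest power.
(a_0, a_1, …) = (3, 0, 1, 1, 1)

Repeated division by 5 gives the digits low-to-high: 778 = 3 + 1·5^2 + 1·5^3 + 1·5^4. Digit sequence: (3, 0, 1, 1, 1).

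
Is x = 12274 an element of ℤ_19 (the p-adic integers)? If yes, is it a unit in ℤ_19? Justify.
x ∈ ℤ_19 but not a unit; v_19(x) = 2 > 0

ℤ_19 = {x ∈ ℚ_19 : v_19(x) ≥ 0} and ℤ_19^× = {x ∈ ℤ_19 : v_19(x) = 0}. Here v_19(12274) = v_19(num) − v_19(den) = 2; compare against these criteria.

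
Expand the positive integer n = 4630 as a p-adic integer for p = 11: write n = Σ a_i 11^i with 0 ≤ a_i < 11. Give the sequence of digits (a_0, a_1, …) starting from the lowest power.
(a_0, a_1, …) = (10, 2, 5, 3)

Repeated division by 11 gives the digits low-to-high: 4630 = 10 + 2·11^1 + 5·11^2 + 3·11^3. Digit sequence: (10, 2, 5, 3).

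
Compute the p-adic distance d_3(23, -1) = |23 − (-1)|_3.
d_3(23, -1) = 1/3

Step 1 — x − y = 23 − (-1) = 24. Step 2 — v_3(24) = 1 (factor: 24 = (3^1 · 8); the sign does not affect v_p). Step 3 — |x − y|_3 = 3^{-1} = 1/3.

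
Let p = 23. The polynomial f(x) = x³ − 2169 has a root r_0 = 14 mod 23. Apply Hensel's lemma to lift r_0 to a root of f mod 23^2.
r_1 = 336 (mod 529)

Hensel: r_{i+1} = r_i − f(r_i)/f′(r_i) mod 23^{i+2}, where f′(x) = 3x². Iterate:
  r_0 = 14 (mod 23)
  r_1 = 336 (mod 529)
Final: r = 336 with f(r) ≡ 0 mod 23^2.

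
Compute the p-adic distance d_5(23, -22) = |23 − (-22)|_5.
d_5(23, -22) = 1/5

Step 1 — x − y = 23 − (-22) = 45. Step 2 — v_5(45) = 1 (factor: 45 = (5^1 · 9); the sign does not affect v_p). Step 3 — |x − y|_5 = 5^{-1} = 1/5.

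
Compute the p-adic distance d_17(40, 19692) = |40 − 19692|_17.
d_17(40, 19692) = 1/4913

Step 1 — x − y = 40 − 19692 = -19652. Step 2 — v_17(-19652) = 3 (factor: -19652 = −(17^3 · 4); the sign does not affect v_p). Step 3 — |x − y|_17 = 17^{-3} = 1/4913.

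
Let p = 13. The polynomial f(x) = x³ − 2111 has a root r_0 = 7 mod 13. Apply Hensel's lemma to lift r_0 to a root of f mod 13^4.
r_3 = 19039 (mod 28561)

Hensel: r_{i+1} = r_i − f(r_i)/f′(r_i) mod 13^{i+2}, where f′(x) = 3x². Iterate:
  r_0 = 7 (mod 13)
  r_1 = 111 (mod 169)
  r_2 = 1463 (mod 2197)
  r_3 = 19039 (mod 28561)
Final: r = 19039 with f(r) ≡ 0 mod 13^4.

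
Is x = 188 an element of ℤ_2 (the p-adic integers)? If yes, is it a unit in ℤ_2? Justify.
x ∈ ℤ_2 but not a unit; v_2(x) = 2 > 0

ℤ_2 = {x ∈ ℚ_2 : v_2(x) ≥ 0} and ℤ_2^× = {x ∈ ℤ_2 : v_2(x) = 0}. Here v_2(188) = v_2(num) − v_2(den) = 2; compare against these criteria.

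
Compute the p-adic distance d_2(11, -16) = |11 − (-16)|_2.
d_2(11, -16) = 1

Step 1 — x − y = 11 − (-16) = 27. Step 2 — v_2(27) = 0 (factor: 27 = (2^0 · 27); the sign does not affect v_p). Step 3 — |x − y|_2 = 2^{0} = 1.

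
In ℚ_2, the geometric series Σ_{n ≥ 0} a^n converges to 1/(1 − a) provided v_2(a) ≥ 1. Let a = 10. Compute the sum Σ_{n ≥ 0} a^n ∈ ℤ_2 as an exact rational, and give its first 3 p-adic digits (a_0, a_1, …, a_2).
Σ a^n = 1/(1 − a) = -1/9;  first 3 digits = (1, 1, 1)

v_2(a) = 1 ≥ 1, so the series converges in ℤ_2 to 1/(1 − a) = 1/(1 − 10) = -1/9. Expand this rational in ℤ_2: compute digits iteratively via d_i = x_i mod 2, x_{i+1} = (x_i − d_i)/2. The first 3 digits are (1, 1, 1).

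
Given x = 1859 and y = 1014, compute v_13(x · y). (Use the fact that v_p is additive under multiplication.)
v_13(1885026) = 4

v_p(x) = 2 (factor: 1859 = 13^2 · 11); v_p(y) = 2 (factor: 1014 = 13^2 · 6). Additivity: v_p(xy) = v_p(x) + v_p(y) = 2 + 2 = 4. (Direct check: xy = 1885026 = 13^4 · (66).)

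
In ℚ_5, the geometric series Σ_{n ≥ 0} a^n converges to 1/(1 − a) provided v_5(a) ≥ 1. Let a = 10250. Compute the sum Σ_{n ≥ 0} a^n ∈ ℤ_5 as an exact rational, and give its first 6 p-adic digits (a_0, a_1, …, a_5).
Σ a^n = 1/(1 − a) = -1/10249;  first 6 digits = (1, 0, 0, 2, 1, 3)

v_5(a) = 3 ≥ 1, so the series converges in ℤ_5 to 1/(1 − a) = 1/(1 − 10250) = -1/10249. Expand this rational in ℤ_5: compute digits iteratively via d_i = x_i mod 5, x_{i+1} = (x_i − d_i)/5. The first 6 digits are (1, 0, 0, 2, 1, 3).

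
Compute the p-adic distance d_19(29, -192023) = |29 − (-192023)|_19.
d_19(29, -192023) = 1/6859

Step 1 — x − y = 29 − (-192023) = 192052. Step 2 — v_19(192052) = 3 (factor: 192052 = (19^3 · 28); the sign does not affect v_p). Step 3 — |x − y|_19 = 19^{-3} = 1/6859.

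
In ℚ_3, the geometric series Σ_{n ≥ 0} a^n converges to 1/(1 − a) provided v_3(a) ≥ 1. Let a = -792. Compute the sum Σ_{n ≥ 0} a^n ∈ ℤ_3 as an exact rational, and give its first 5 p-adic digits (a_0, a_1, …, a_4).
Σ a^n = 1/(1 − a) = 1/793;  first 5 digits = (1, 0, 2, 0, 0)

v_3(a) = 2 ≥ 1, so the series converges in ℤ_3 to 1/(1 − a) = 1/(1 − (-792)) = 1/793. Expand this rational in ℤ_3: compute digits iteratively via d_i = x_i mod 3, x_{i+1} = (x_i − d_i)/3. The first 5 digits are (1, 0, 2, 0, 0).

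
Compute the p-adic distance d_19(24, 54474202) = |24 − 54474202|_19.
d_19(24, 54474202) = 1/2476099

Step 1 — x − y = 24 − 54474202 = -54474178. Step 2 — v_19(-54474178) = 5 (factor: -54474178 = −(19^5 · 22); the sign does not affect v_p). Step 3 — |x − y|_19 = 19^{-5} = 1/2476099.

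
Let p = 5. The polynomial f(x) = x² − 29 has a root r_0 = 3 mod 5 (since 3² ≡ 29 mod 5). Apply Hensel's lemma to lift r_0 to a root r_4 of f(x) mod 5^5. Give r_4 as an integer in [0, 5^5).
r_4 = 148 (mod 3125)

Hensel's recurrence: r_{i+1} = r_i − f(r_i)·(f′(r_i))^{-1} mod 5^{i+2}, with f′(x) = 2x. Iterate:
  r_0 = 3 (mod 5)
  r_1 = 23 (mod 25)
  r_2 = 23 (mod 125)
  r_3 = 148 (mod 625)
  r_4 = 148 (mod 3125)
Final: r_4 = 148, and one checks f(r_4) ≡ 0 mod 5^5.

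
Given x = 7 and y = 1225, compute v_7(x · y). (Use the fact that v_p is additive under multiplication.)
v_7(8575) = 3

v_p(x) = 1 (factor: 7 = 7^1 · 1); v_p(y) = 2 (factor: 1225 = 7^2 · 25). Additivity: v_p(xy) = v_p(x) + v_p(y) = 1 + 2 = 3. (Direct check: xy = 8575 = 7^3 · (25).)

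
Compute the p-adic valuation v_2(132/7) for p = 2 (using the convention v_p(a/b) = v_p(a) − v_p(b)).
v_2(132/7) = 2

Factor powers of 2 from the numerator and denominator of the reduced fraction: 132 = 2^2 · 33 and 7 = 2^0 · 7. Apply v_p(a/b) = v_p(a) − v_p(b): v_2(132/7) = 2 − 0 = 2.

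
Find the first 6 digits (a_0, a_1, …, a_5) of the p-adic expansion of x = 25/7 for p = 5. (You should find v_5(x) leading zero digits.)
(a_0, …, a_5) = (0, 0, 3, 3, 0, 2)

v_5(25/7) = 2, so a_0 = ... = a_1 = 0. Factor out: x = 5^2 · u with u = 1/7 a unit in ℤ_5. Expand u iteratively via a_{v+i} = u_i mod 5, u_{i+1} = (u_i − a_{v+i})/5:
  u_0 = 1/7;  a_2 = 3;  u_1 = (u_0 − 3)/5 = -4/7
  u_1 = -4/7;  a_3 = 3;  u_2 = (u_1 − 3)/5 = -5/7
  u_2 = -5/7;  a_4 = 0;  u_3 = (u_2 − 0)/5 = -1/7
  u_3 = -1/7;  a_5 = 2;  u_4 = (u_3 − 2)/5 = -3/7
Digits: (0, 0, 3, 3, 0, 2).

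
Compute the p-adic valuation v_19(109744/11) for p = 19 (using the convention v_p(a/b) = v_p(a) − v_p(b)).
v_19(109744/11) = 3

Factor powers of 19 from the numerator and denominator of the reduced fraction: 109744 = 19^3 · 16 and 11 = 19^0 · 11. Apply v_p(a/b) = v_p(a) − v_p(b): v_19(109744/11) = 3 − 0 = 3.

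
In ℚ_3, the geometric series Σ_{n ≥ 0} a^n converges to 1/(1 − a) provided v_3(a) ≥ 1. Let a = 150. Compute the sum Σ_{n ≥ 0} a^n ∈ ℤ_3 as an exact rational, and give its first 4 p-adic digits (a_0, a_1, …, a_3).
Σ a^n = 1/(1 − a) = -1/149;  first 4 digits = (1, 2, 2, 0)

v_3(a) = 1 ≥ 1, so the series converges in ℤ_3 to 1/(1 − a) = 1/(1 − 150) = -1/149. Expand this rational in ℤ_3: compute digits iteratively via d_i = x_i mod 3, x_{i+1} = (x_i − d_i)/3. The first 4 digits are (1, 2, 2, 0).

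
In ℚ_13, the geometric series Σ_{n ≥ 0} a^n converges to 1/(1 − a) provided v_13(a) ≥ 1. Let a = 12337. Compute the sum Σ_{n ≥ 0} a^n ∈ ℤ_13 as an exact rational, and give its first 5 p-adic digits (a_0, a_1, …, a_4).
Σ a^n = 1/(1 − a) = -1/12336;  first 5 digits = (1, 0, 8, 5, 12)

v_13(a) = 2 ≥ 1, so the series converges in ℤ_13 to 1/(1 − a) = 1/(1 − 12337) = -1/12336. Expand this rational in ℤ_13: compute digits iteratively via d_i = x_i mod 13, x_{i+1} = (x_i − d_i)/13. The first 5 digits are (1, 0, 8, 5, 12).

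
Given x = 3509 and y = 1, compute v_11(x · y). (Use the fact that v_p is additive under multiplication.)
v_11(3509) = 2

v_p(x) = 2 (factor: 3509 = 11^2 · 29); v_p(y) = 0 (factor: 1 = 11^0 · 1). Additivity: v_p(xy) = v_p(x) + v_p(y) = 2 + 0 = 2. (Direct check: xy = 3509 = 11^2 · (29).)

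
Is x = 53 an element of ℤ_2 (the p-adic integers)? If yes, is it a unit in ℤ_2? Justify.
x ∈ ℤ_2^× (unit); v_2(x) = 0

ℤ_2 = {x ∈ ℚ_2 : v_2(x) ≥ 0} and ℤ_2^× = {x ∈ ℤ_2 : v_2(x) = 0}. Here v_2(53) = v_2(num) − v_2(den) = 0; compare against these criteria.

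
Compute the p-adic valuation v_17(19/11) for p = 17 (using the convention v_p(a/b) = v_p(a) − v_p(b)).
v_17(19/11) = 0

Factor powers of 17 from the numerator and denominator of the reduced fraction: 19 = 17^0 · 19 and 11 = 17^0 · 11. Apply v_p(a/b) = v_p(a) − v_p(b): v_17(19/11) = 0 − 0 = 0.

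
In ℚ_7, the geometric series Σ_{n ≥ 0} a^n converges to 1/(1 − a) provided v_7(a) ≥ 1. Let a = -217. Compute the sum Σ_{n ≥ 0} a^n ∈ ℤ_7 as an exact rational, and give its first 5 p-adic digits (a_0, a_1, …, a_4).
Σ a^n = 1/(1 − a) = 1/218;  first 5 digits = (1, 4, 4, 4, 2)

v_7(a) = 1 ≥ 1, so the series converges in ℤ_7 to 1/(1 − a) = 1/(1 − (-217)) = 1/218. Expand this rational in ℤ_7: compute digits iteratively via d_i = x_i mod 7, x_{i+1} = (x_i − d_i)/7. The first 5 digits are (1, 4, 4, 4, 2).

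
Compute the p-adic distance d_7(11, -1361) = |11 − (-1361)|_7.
d_7(11, -1361) = 1/343

Step 1 — x − y = 11 − (-1361) = 1372. Step 2 — v_7(1372) = 3 (factor: 1372 = (7^3 · 4); the sign does not affect v_p). Step 3 — |x − y|_7 = 7^{-3} = 1/343.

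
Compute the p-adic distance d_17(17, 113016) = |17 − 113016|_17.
d_17(17, 113016) = 1/4913

Step 1 — x − y = 17 − 113016 = -112999. Step 2 — v_17(-112999) = 3 (factor: -112999 = −(17^3 · 23); the sign does not affect v_p). Step 3 — |x − y|_17 = 17^{-3} = 1/4913.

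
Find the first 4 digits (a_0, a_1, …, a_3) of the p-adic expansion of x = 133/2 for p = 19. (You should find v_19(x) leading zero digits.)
(a_0, …, a_3) = (0, 13, 9, 9)

v_19(133/2) = 1, so a_0 = ... = a_0 = 0. Factor out: x = 19^1 · u with u = 7/2 a unit in ℤ_19. Expand u iteratively via a_{v+i} = u_i mod 19, u_{i+1} = (u_i − a_{v+i})/19:
  u_0 = 7/2;  a_1 = 13;  u_1 = (u_0 − 13)/19 = -1/2
  u_1 = -1/2;  a_2 = 9;  u_2 = (u_1 − 9)/19 = -1/2
  u_2 = -1/2;  a_3 = 9;  u_3 = (u_2 − 9)/19 = -1/2
Digits: (0, 13, 9, 9).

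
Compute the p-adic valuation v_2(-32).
v_2(-32) = 5

v_2(n) is the largest exponent k such that 2^k divides n. Factor out: -32 = -2^5 · 1. (Sign doesn't affect v_p.) So v_2(-32) = 5.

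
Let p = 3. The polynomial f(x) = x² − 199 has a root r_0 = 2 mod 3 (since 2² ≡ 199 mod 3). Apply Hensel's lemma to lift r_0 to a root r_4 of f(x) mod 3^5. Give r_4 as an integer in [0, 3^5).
r_4 = 62 (mod 243)

Hensel's recurrence: r_{i+1} = r_i − f(r_i)·(f′(r_i))^{-1} mod 3^{i+2}, with f′(x) = 2x. Iterate:
  r_0 = 2 (mod 3)
  r_1 = 8 (mod 9)
  r_2 = 8 (mod 27)
  r_3 = 62 (mod 81)
  r_4 = 62 (mod 243)
Final: r_4 = 62, and one checks f(r_4) ≡ 0 mod 3^5.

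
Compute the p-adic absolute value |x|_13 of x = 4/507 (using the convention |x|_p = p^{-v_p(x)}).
|4/507|_13 = 169

Step 1 — compute v_13(x) by factoring powers of 13 out of the numerator and denominator: v_13(4/507) = -2. Step 2 — apply |x|_p = p^{-v_p(x)} = 13^{2} = 169.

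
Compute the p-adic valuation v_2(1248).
v_2(1248) = 5

v_2(n) is the largest exponent k such that 2^k divides n. Factor out: 1248 = 2^5 · 39. (Sign doesn't affect v_p.) So v_2(1248) = 5.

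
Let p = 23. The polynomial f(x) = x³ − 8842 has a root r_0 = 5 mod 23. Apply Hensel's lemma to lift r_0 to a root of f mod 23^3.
r_2 = 6836 (mod 12167)

Hensel: r_{i+1} = r_i − f(r_i)/f′(r_i) mod 23^{i+2}, where f′(x) = 3x². Iterate:
  r_0 = 5 (mod 23)
  r_1 = 488 (mod 529)
  r_2 = 6836 (mod 12167)
Final: r = 6836 with f(r) ≡ 0 mod 23^3.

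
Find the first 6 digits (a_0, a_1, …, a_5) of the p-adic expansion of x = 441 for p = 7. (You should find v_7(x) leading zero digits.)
(a_0, …, a_5) = (0, 0, 2, 1, 0, 0)

v_7(441) = 2, so a_0 = ... = a_1 = 0. Factor out: x = 7^2 · u with u = 9 a unit in ℤ_7. Expand u iteratively via a_{v+i} = u_i mod 7, u_{i+1} = (u_i − a_{v+i})/7:
  u_0 = 9;  a_2 = 2;  u_1 = (u_0 − 2)/7 = 1
  u_1 = 1;  a_3 = 1;  u_2 = (u_1 − 1)/7 = 0
  u_2 = 0;  a_4 = 0;  u_3 = (u_2 − 0)/7 = 0
  u_3 = 0;  a_5 = 0;  u_4 = (u_3 − 0)/7 = 0
Digits: (0, 0, 2, 1, 0, 0).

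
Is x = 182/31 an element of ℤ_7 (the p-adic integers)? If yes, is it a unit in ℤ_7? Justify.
x ∈ ℤ_7 but not a unit; v_7(x) = 1 > 0

ℤ_7 = {x ∈ ℚ_7 : v_7(x) ≥ 0} and ℤ_7^× = {x ∈ ℤ_7 : v_7(x) = 0}. Here v_7(182/31) = v_7(num) − v_7(den) = 1; compare against these criteria.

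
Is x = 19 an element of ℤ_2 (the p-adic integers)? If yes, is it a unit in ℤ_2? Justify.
x ∈ ℤ_2^× (unit); v_2(x) = 0

ℤ_2 = {x ∈ ℚ_2 : v_2(x) ≥ 0} and ℤ_2^× = {x ∈ ℤ_2 : v_2(x) = 0}. Here v_2(19) = v_2(num) − v_2(den) = 0; compare against these criteria.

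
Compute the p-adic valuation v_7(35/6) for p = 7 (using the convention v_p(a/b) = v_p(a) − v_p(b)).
v_7(35/6) = 1

Factor powers of 7 from the numerator and denominator of the reduced fraction: 35 = 7^1 · 5 and 6 = 7^0 · 6. Apply v_p(a/b) = v_p(a) − v_p(b): v_7(35/6) = 1 − 0 = 1.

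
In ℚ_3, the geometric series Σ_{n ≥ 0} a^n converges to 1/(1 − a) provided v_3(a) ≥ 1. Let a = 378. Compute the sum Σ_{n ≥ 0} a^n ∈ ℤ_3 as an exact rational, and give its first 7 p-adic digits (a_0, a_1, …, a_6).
Σ a^n = 1/(1 − a) = -1/377;  first 7 digits = (1, 0, 0, 2, 1, 1, 1)

v_3(a) = 3 ≥ 1, so the series converges in ℤ_3 to 1/(1 − a) = 1/(1 − 378) = -1/377. Expand this rational in ℤ_3: compute digits iteratively via d_i = x_i mod 3, x_{i+1} = (x_i − d_i)/3. The first 7 digits are (1, 0, 0, 2, 1, 1, 1).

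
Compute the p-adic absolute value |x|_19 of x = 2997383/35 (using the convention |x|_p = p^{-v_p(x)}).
|2997383/35|_19 = 1/130321

Step 1 — compute v_19(x) by factoring powers of 19 out of the numerator and denominator: v_19(2997383/35) = 4. Step 2 — apply |x|_p = p^{-v_p(x)} = 19^{-4} = 1/130321.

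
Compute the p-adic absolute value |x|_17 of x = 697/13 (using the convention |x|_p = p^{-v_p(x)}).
|697/13|_17 = 1/17

Step 1 — compute v_17(x) by factoring powers of 17 out of the numerator and denominator: v_17(697/13) = 1. Step 2 — apply |x|_p = p^{-v_p(x)} = 17^{-1} = 1/17.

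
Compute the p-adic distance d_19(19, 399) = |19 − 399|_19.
d_19(19, 399) = 1/19

Step 1 — x − y = 19 − 399 = -380. Step 2 — v_19(-380) = 1 (factor: -380 = −(19^1 · 20); the sign does not affect v_p). Step 3 — |x − y|_19 = 19^{-1} = 1/19.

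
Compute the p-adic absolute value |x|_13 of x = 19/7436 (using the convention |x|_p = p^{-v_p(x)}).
|19/7436|_13 = 169

Step 1 — compute v_13(x) by factoring powers of 13 out of the numerator and denominator: v_13(19/7436) = -2. Step 2 — apply |x|_p = p^{-v_p(x)} = 13^{2} = 169.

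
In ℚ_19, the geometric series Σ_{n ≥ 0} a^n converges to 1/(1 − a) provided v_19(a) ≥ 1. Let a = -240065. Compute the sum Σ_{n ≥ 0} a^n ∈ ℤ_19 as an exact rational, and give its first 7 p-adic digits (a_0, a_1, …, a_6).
Σ a^n = 1/(1 − a) = 1/240066;  first 7 digits = (1, 0, 0, 3, 17, 18, 8)

v_19(a) = 3 ≥ 1, so the series converges in ℤ_19 to 1/(1 − a) = 1/(1 − (-240065)) = 1/240066. Expand this rational in ℤ_19: compute digits iteratively via d_i = x_i mod 19, x_{i+1} = (x_i − d_i)/19. The first 7 digits are (1, 0, 0, 3, 17, 18, 8).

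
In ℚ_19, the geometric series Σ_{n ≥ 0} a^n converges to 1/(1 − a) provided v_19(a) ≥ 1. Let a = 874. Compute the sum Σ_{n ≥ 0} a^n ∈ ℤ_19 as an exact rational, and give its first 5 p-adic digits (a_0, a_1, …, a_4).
Σ a^n = 1/(1 − a) = -1/873;  first 5 digits = (1, 8, 9, 15, 9)

v_19(a) = 1 ≥ 1, so the series converges in ℤ_19 to 1/(1 − a) = 1/(1 − 874) = -1/873. Expand this rational in ℤ_19: compute digits iteratively via d_i = x_i mod 19, x_{i+1} = (x_i − d_i)/19. The first 5 digits are (1, 8, 9, 15, 9).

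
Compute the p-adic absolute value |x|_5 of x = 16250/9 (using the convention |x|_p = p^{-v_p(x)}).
|16250/9|_5 = 1/625

Step 1 — compute v_5(x) by factoring powers of 5 out of the numerator and denominator: v_5(16250/9) = 4. Step 2 — apply |x|_p = p^{-v_p(x)} = 5^{-4} = 1/625.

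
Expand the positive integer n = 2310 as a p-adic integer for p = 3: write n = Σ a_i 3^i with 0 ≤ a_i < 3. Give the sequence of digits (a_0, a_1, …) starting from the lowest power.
(a_0, a_1, …) = (0, 2, 1, 1, 1, 0, 0, 1)

Repeated division by 3 gives the digits low-to-high: 2310 = 2·3^1 + 1·3^2 + 1·3^3 + 1·3^4 + 1·3^7. Digit sequence: (0, 2, 1, 1, 1, 0, 0, 1).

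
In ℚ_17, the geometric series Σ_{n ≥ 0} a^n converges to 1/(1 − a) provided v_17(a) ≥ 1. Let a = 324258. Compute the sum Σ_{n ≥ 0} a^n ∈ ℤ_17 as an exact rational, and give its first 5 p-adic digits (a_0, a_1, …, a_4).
Σ a^n = 1/(1 − a) = -1/324257;  first 5 digits = (1, 0, 0, 15, 3)

v_17(a) = 3 ≥ 1, so the series converges in ℤ_17 to 1/(1 − a) = 1/(1 − 324258) = -1/324257. Expand this rational in ℤ_17: compute digits iteratively via d_i = x_i mod 17, x_{i+1} = (x_i − d_i)/17. The first 5 digits are (1, 0, 0, 15, 3).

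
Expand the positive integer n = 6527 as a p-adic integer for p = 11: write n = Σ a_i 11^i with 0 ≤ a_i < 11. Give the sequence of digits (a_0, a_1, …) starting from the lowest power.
(a_0, a_1, …) = (4, 10, 9, 4)

Repeated division by 11 gives the digits low-to-high: 6527 = 4 + 10·11^1 + 9·11^2 + 4·11^3. Digit sequence: (4, 10, 9, 4).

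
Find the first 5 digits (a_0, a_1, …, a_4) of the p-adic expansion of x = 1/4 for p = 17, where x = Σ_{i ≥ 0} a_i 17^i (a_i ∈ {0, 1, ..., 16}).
(a_0, …, a_4) = (13, 12, 12, 12, 12)

v_17(1/4) = 0 (numerator and denominator both coprime to 17), so x ∈ ℤ_17^×. Compute digits iteratively via a_i = x_i mod 17, x_{i+1} = (x_i − a_i)/17, with x_0 = x:
  x_0 = 1/4;  a_0 = 13;  x_1 = (x_0 − 13)/17 = -3/4
  x_1 = -3/4;  a_1 = 12;  x_2 = (x_1 − 12)/17 = -3/4
  x_2 = -3/4;  a_2 = 12;  x_3 = (x_2 − 12)/17 = -3/4
  x_3 = -3/4;  a_3 = 12;  x_4 = (x_3 − 12)/17 = -3/4
  x_4 = -3/4;  a_4 = 12;  x_5 = (x_4 − 12)/17 = -3/4
Digits: (13, 12, 12, 12, 12).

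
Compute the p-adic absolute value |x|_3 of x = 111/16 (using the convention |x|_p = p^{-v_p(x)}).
|111/16|_3 = 1/3

Step 1 — compute v_3(x) by factoring powers of 3 out of the numerator and denominator: v_3(111/16) = 1. Step 2 — apply |x|_p = p^{-v_p(x)} = 3^{-1} = 1/3.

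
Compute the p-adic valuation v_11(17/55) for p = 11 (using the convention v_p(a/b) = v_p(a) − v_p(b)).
v_11(17/55) = -1

Factor powers of 11 from the numerator and denominator of the reduced fraction: 17 = 11^0 · 17 and 55 = 11^1 · 5. Apply v_p(a/b) = v_p(a) − v_p(b): v_11(17/55) = 0 − 1 = -1.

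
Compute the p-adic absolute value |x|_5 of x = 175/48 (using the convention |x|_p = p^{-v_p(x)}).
|175/48|_5 = 1/25

Step 1 — compute v_5(x) by factoring powers of 5 out of the numerator and denominator: v_5(175/48) = 2. Step 2 — apply |x|_p = p^{-v_p(x)} = 5^{-2} = 1/25.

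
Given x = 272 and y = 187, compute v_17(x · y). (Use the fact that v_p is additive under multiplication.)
v_17(50864) = 2

v_p(x) = 1 (factor: 272 = 17^1 · 16); v_p(y) = 1 (factor: 187 = 17^1 · 11). Additivity: v_p(xy) = v_p(x) + v_p(y) = 1 + 1 = 2. (Direct check: xy = 50864 = 17^2 · (176).)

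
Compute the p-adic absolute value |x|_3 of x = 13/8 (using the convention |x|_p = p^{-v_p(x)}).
|13/8|_3 = 1

Step 1 — compute v_3(x) by factoring powers of 3 out of the numerator and denominator: v_3(13/8) = 0. Step 2 — apply |x|_p = p^{-v_p(x)} = 3^{0} = 1.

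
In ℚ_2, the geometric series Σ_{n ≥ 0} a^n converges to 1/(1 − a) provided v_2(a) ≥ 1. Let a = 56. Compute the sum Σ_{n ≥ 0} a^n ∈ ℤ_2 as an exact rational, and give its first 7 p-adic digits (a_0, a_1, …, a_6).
Σ a^n = 1/(1 − a) = -1/55;  first 7 digits = (1, 0, 0, 1, 1, 1, 1)

v_2(a) = 3 ≥ 1, so the series converges in ℤ_2 to 1/(1 − a) = 1/(1 − 56) = -1/55. Expand this rational in ℤ_2: compute digits iteratively via d_i = x_i mod 2, x_{i+1} = (x_i − d_i)/2. The first 7 digits are (1, 0, 0, 1, 1, 1, 1).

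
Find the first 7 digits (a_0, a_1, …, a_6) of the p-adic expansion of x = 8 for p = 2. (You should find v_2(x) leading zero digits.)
(a_0, …, a_6) = (0, 0, 0, 1, 0, 0, 0)

v_2(8) = 3, so a_0 = ... = a_2 = 0. Factor out: x = 2^3 · u with u = 1 a unit in ℤ_2. Expand u iteratively via a_{v+i} = u_i mod 2, u_{i+1} = (u_i − a_{v+i})/2:
  u_0 = 1;  a_3 = 1;  u_1 = (u_0 − 1)/2 = 0
  u_1 = 0;  a_4 = 0;  u_2 = (u_1 − 0)/2 = 0
  u_2 = 0;  a_5 = 0;  u_3 = (u_2 − 0)/2 = 0
  u_3 = 0;  a_6 = 0;  u_4 = (u_3 − 0)/2 = 0
Digits: (0, 0, 0, 1, 0, 0, 0).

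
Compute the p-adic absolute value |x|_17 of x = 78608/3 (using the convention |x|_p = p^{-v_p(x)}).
|78608/3|_17 = 1/4913

Step 1 — compute v_17(x) by factoring powers of 17 out of the numerator and denominator: v_17(78608/3) = 3. Step 2 — apply |x|_p = p^{-v_p(x)} = 17^{-3} = 1/4913.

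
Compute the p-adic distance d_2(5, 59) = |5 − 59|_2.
d_2(5, 59) = 1/2

Step 1 — x − y = 5 − 59 = -54. Step 2 — v_2(-54) = 1 (factor: -54 = −(2^1 · 27); the sign does not affect v_p). Step 3 — |x − y|_2 = 2^{-1} = 1/2.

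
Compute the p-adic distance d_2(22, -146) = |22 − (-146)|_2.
d_2(22, -146) = 1/8

Step 1 — x − y = 22 − (-146) = 168. Step 2 — v_2(168) = 3 (factor: 168 = (2^3 · 21); the sign does not affect v_p). Step 3 — |x − y|_2 = 2^{-3} = 1/8.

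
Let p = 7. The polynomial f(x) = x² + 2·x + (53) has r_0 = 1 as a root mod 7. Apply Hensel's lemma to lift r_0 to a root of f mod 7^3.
r_2 = 281 (mod 343)

Hensel: r_{i+1} = r_i − f(r_i)·(f′(r_i))^{-1} mod 7^{i+2}, f′(x) = 2x + 2. Iterate:
  r_0 = 1 (mod 7)
  r_1 = 36 (mod 49)
  r_2 = 281 (mod 343)
Final: r = 281 satisfies f(r) ≡ 0 mod 7^3.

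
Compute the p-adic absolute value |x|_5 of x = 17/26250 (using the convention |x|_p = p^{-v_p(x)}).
|17/26250|_5 = 625

Step 1 — compute v_5(x) by factoring powers of 5 out of the numerator and denominator: v_5(17/26250) = -4. Step 2 — apply |x|_p = p^{-v_p(x)} = 5^{4} = 625.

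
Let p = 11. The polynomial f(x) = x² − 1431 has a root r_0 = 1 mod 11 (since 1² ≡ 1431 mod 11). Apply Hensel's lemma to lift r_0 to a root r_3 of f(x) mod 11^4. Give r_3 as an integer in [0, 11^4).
r_3 = 7976 (mod 14641)

Hensel's recurrence: r_{i+1} = r_i − f(r_i)·(f′(r_i))^{-1} mod 11^{i+2}, with f′(x) = 2x. Iterate:
  r_0 = 1 (mod 11)
  r_1 = 111 (mod 121)
  r_2 = 1321 (mod 1331)
  r_3 = 7976 (mod 14641)
Final: r_3 = 7976, and one checks f(r_3) ≡ 0 mod 11^4.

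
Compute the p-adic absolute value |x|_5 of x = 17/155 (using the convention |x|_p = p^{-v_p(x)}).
|17/155|_5 = 5

Step 1 — compute v_5(x) by factoring powers of 5 out of the numerator and denominator: v_5(17/155) = -1. Step 2 — apply |x|_p = p^{-v_p(x)} = 5^{1} = 5.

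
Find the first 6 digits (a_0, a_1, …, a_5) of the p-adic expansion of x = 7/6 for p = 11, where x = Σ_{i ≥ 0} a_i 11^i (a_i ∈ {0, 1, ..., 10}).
(a_0, …, a_5) = (3, 9, 1, 9, 1, 9)

v_11(7/6) = 0 (numerator and denominator both coprime to 11), so x ∈ ℤ_11^×. Compute digits iteratively via a_i = x_i mod 11, x_{i+1} = (x_i − a_i)/11, with x_0 = x:
  x_0 = 7/6;  a_0 = 3;  x_1 = (x_0 − 3)/11 = -1/6
  x_1 = -1/6;  a_1 = 9;  x_2 = (x_1 − 9)/11 = -5/6
  x_2 = -5/6;  a_2 = 1;  x_3 = (x_2 − 1)/11 = -1/6
  x_3 = -1/6;  a_3 = 9;  x_4 = (x_3 − 9)/11 = -5/6
  x_4 = -5/6;  a_4 = 1;  x_5 = (x_4 − 1)/11 = -1/6
  x_5 = -1/6;  a_5 = 9;  x_6 = (x_5 − 9)/11 = -5/6
Digits: (3, 9, 1, 9, 1, 9).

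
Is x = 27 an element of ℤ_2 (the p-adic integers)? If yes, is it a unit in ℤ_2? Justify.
x ∈ ℤ_2^× (unit); v_2(x) = 0

ℤ_2 = {x ∈ ℚ_2 : v_2(x) ≥ 0} and ℤ_2^× = {x ∈ ℤ_2 : v_2(x) = 0}. Here v_2(27) = v_2(num) − v_2(den) = 0; compare against these criteria.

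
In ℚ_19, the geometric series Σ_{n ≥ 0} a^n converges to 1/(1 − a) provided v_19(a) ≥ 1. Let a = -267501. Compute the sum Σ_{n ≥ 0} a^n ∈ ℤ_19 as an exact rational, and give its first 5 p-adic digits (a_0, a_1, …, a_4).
Σ a^n = 1/(1 − a) = 1/267502;  first 5 digits = (1, 0, 0, 18, 16)

v_19(a) = 3 ≥ 1, so the series converges in ℤ_19 to 1/(1 − a) = 1/(1 − (-267501)) = 1/267502. Expand this rational in ℤ_19: compute digits iteratively via d_i = x_i mod 19, x_{i+1} = (x_i − d_i)/19. The first 5 digits are (1, 0, 0, 18, 16).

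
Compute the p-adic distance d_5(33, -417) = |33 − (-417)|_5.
d_5(33, -417) = 1/25

Step 1 — x − y = 33 − (-417) = 450. Step 2 — v_5(450) = 2 (factor: 450 = (5^2 · 18); the sign does not affect v_p). Step 3 — |x − y|_5 = 5^{-2} = 1/25.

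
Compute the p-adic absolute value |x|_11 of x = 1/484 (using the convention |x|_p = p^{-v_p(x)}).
|1/484|_11 = 121

Step 1 — compute v_11(x) by factoring powers of 11 out of the numerator and denominator: v_11(1/484) = -2. Step 2 — apply |x|_p = p^{-v_p(x)} = 11^{2} = 121.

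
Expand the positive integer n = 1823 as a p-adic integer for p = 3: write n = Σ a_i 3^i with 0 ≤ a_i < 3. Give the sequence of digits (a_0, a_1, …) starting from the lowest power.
(a_0, a_1, …) = (2, 1, 1, 1, 1, 1, 2)

Repeated division by 3 gives the digits low-to-high: 1823 = 2 + 1·3^1 + 1·3^2 + 1·3^3 + 1·3^4 + 1·3^5 + 2·3^6. Digit sequence: (2, 1, 1, 1, 1, 1, 2).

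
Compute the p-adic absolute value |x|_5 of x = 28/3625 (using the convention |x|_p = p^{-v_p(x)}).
|28/3625|_5 = 125

Step 1 — compute v_5(x) by factoring powers of 5 out of the numerator and denominator: v_5(28/3625) = -3. Step 2 — apply |x|_p = p^{-v_p(x)} = 5^{3} = 125.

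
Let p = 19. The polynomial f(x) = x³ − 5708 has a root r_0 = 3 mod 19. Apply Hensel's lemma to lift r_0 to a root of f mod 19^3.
r_2 = 3195 (mod 6859)

Hensel: r_{i+1} = r_i − f(r_i)/f′(r_i) mod 19^{i+2}, where f′(x) = 3x². Iterate:
  r_0 = 3 (mod 19)
  r_1 = 307 (mod 361)
  r_2 = 3195 (mod 6859)
Final: r = 3195 with f(r) ≡ 0 mod 19^3.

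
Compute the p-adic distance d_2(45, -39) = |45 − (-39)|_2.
d_2(45, -39) = 1/4

Step 1 — x − y = 45 − (-39) = 84. Step 2 — v_2(84) = 2 (factor: 84 = (2^2 · 21); the sign does not affect v_p). Step 3 — |x − y|_2 = 2^{-2} = 1/4.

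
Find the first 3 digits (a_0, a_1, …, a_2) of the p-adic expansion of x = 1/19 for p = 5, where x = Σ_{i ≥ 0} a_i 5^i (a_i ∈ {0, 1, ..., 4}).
(a_0, …, a_2) = (4, 0, 3)

v_5(1/19) = 0 (numerator and denominator both coprime to 5), so x ∈ ℤ_5^×. Compute digits iteratively via a_i = x_i mod 5, x_{i+1} = (x_i − a_i)/5, with x_0 = x:
  x_0 = 1/19;  a_0 = 4;  x_1 = (x_0 − 4)/5 = -15/19
  x_1 = -15/19;  a_1 = 0;  x_2 = (x_1 − 0)/5 = -3/19
  x_2 = -3/19;  a_2 = 3;  x_3 = (x_2 − 3)/5 = -12/19
Digits: (4, 0, 3).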